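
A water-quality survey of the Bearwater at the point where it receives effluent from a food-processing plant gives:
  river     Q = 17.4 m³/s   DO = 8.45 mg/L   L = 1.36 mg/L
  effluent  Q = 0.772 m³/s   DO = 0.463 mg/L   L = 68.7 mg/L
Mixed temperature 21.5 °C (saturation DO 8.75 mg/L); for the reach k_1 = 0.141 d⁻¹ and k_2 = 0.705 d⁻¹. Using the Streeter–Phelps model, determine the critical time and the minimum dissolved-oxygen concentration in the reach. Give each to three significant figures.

t_c ≈ 1.20 d; minimum DO ≈ 8.04 mg/L

Mixed DO = (17.4×8.45 + 0.772×0.463)/(17.4+0.772) = 147.4/18.17 = 8.111 mg/L.
Mixed L₀ = (17.4×1.36 + 0.772×68.7)/(18.17) = 76.70/18.17 = 4.221 mg/L.
Initial deficit D₀ = C_s − DO₀ = 8.75 − 8.111 = 0.6393 mg/L.
t_c = (1/0.5640) ln[(0.705/0.141)(1 − 0.6393×0.5640/(0.141×4.221))] = 1.773 × ln(1.971) = 1.203 d.
D_c = (0.141/0.705) × 4.221 × e^(−0.141×1.203) = 0.2000 × 4.221 × 0.8440 = 0.7125 mg/L.
Minimum DO = 8.75 − 0.7125 = 8.038 mg/L.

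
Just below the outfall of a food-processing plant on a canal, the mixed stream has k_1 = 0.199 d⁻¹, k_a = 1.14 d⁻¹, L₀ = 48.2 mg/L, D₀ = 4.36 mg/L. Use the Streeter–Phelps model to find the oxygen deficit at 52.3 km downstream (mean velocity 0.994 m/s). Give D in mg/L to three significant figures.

Travel time t = x/v = 52.3 km / (0.994 m/s) = 52300 m / 0.994 m/s = 52620 s = 0.6090 d.
k_1 L₀/(k_a−k_1) = 0.199×48.2/(1.14−0.199) = 9.592/0.9410 = 10.19 mg/L.
e^(−k_1 t) = e^(−0.199×0.6090) = 0.8859; e^(−k_a t) = e^(−1.14×0.6090) = 0.4995.
D = 10.19 × (0.8859 − 0.4995) + 4.36 × 0.4995 = 3.939 + 2.178 = 6.116 mg/L.

D ≈ 6.12 mg/L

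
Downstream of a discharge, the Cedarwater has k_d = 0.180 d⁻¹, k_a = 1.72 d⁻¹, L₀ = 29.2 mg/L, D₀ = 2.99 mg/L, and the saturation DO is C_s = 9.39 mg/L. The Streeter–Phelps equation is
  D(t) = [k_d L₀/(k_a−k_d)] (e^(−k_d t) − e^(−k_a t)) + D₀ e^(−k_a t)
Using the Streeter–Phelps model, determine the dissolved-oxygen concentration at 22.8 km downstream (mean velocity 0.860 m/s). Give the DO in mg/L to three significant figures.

DO ≈ 6.41 mg/L

Travel time t = x/v = 22.8 km / (0.860 m/s) = 22800 m / 0.860 m/s = 26510 s = 0.3068 d.
k_d L₀/(k_a−k_d) = 0.180×29.2/(1.72−0.180) = 5.256/1.540 = 3.413 mg/L.
e^(−k_d t) = e^(−0.180×0.3068) = 0.9463; e^(−k_a t) = e^(−1.72×0.3068) = 0.5899.
D = 3.413 × (0.9463 − 0.5899) + 2.99 × 0.5899 = 1.216 + 1.764 = 2.980 mg/L.
DO = C_s − D = 9.39 − 2.980 = 6.410 mg/L.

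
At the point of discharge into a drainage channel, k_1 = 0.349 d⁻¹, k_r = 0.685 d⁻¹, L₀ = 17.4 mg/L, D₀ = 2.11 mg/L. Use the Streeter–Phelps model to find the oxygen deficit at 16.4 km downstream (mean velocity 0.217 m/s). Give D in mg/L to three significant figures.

Travel time t = x/v = 16.4 km / (0.217 m/s) = 16400 m / 0.217 m/s = 75580 s = 0.8747 d.
k_1 L₀/(k_r−k_1) = 0.349×17.4/(0.685−0.349) = 6.073/0.3360 = 18.07 mg/L.
e^(−k_1 t) = e^(−0.349×0.8747) = 0.7369; e^(−k_r t) = e^(−0.685×0.8747) = 0.5493.
D = 18.07 × (0.7369 − 0.5493) + 2.11 × 0.5493 = 3.392 + 1.159 = 4.551 mg/L.

D ≈ 4.55 mg/L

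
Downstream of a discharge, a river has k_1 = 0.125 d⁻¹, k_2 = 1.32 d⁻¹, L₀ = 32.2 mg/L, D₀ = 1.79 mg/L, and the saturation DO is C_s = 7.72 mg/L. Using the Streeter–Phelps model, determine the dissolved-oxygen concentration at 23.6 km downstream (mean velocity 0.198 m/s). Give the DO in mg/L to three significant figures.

Travel time t = x/v = 23.6 km / (0.198 m/s) = 23600 m / 0.198 m/s = 119200 s = 1.380 d.
k_1 L₀/(k_2−k_1) = 0.125×32.2/(1.32−0.125) = 4.025/1.195 = 3.368 mg/L.
e^(−k_1 t) = e^(−0.125×1.380) = 0.8416; e^(−k_2 t) = e^(−1.32×1.380) = 0.1619.
D = 3.368 × (0.8416 − 0.1619) + 1.79 × 0.1619 = 2.290 + 0.2897 = 2.579 mg/L.
DO = C_s − D = 7.72 − 2.579 = 5.141 mg/L.

DO ≈ 5.14 mg/L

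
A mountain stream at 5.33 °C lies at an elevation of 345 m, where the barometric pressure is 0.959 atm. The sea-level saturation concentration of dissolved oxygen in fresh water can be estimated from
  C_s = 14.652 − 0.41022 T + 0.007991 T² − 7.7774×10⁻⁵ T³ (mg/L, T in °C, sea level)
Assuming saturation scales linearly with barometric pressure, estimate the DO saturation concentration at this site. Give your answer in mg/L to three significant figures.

At sea level: C_s = 14.652 − 0.41022×5.33 + 0.007991×5.33² − 7.7774×10⁻⁵×5.33³ = 12.68 mg/L.
Pressure correction: C_s' = 12.68 × 0.959 = 12.16 mg/L.

C_s ≈ 12.2 mg/L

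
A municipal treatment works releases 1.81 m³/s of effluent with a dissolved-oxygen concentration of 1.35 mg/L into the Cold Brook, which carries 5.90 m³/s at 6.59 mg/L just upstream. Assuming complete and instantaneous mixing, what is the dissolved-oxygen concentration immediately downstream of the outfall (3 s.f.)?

Flow-weighted mixing: C = (Q_r C_r + Q_w C_w)/(Q_r + Q_w)
= (5.90×6.59 + 1.81×1.35)/(5.90 + 1.81) = 41.32/7.710 = 5.360 mg/L.

5.36 mg/L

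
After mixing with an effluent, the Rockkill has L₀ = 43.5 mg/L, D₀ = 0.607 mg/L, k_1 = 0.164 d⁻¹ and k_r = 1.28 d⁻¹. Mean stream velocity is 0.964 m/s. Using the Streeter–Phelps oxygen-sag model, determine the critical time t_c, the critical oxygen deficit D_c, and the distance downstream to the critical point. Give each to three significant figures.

With k_r/k_1 = 7.805 and 1 − D₀(k_r−k_1)/(k_1 L₀) = 0.9050,
t_c = ln(7.805 × 0.9050) / (1.28 − 0.164) = ln(7.064) / 1.116 = 1.955/1.116 = 1.752 d.
D_c = (k_1/k_r) L₀ e^(−k_1 t_c) = (0.164/1.28) × 43.5 × e^(−0.164×1.752) = 0.1281 × 43.5 × 0.7503 = 4.182 mg/L.
x_c = v t_c = 0.964 m/s × 1.752 d × 86400 s/d = 145900 m ≈ 146 km.

t_c ≈ 1.75 d; D_c ≈ 4.18 mg/L; x_c ≈ 146 km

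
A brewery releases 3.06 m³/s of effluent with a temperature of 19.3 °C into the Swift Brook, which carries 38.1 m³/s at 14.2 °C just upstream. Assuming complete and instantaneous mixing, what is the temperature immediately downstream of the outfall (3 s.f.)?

Flow-weighted mixing: C = (Q_r C_r + Q_w C_w)/(Q_r + Q_w)
= (38.1×14.2 + 3.06×19.3)/(38.1 + 3.06) = 600.1/41.16 = 14.58 °C.

14.6 °C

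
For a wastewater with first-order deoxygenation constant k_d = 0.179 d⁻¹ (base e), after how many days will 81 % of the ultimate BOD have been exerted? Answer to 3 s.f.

t ≈ 9.28 d

y/L₀ = 1 − e^(−k_d t) = 0.81 ⇒ e^(−k_d t) = 0.190
t = −ln(0.190) / 0.179 = 1.661 / 0.179 = 9.278 d.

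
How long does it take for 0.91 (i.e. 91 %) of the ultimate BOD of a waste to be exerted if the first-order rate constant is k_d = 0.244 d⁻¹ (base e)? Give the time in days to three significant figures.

y/L₀ = 1 − e^(−k_d t) = 0.91 ⇒ e^(−k_d t) = 0.0900
t = −ln(0.0900) / 0.244 = 2.408 / 0.244 = 9.869 d.

t ≈ 9.87 d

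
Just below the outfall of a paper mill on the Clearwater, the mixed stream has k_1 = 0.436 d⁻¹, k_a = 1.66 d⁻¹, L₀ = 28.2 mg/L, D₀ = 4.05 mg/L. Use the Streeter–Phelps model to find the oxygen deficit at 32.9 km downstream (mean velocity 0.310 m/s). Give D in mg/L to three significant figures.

Travel time t = x/v = 32.9 km / (0.310 m/s) = 32900 m / 0.310 m/s = 106100 s = 1.228 d.
k_1 L₀/(k_a−k_1) = 0.436×28.2/(1.66−0.436) = 12.30/1.224 = 10.05 mg/L.
e^(−k_1 t) = e^(−0.436×1.228) = 0.5853; e^(−k_a t) = e^(−1.66×1.228) = 0.1302.
D = 10.05 × (0.5853 − 0.1302) + 4.05 × 0.1302 = 4.572 + 0.5271 = 5.100 mg/L.

D ≈ 5.10 mg/L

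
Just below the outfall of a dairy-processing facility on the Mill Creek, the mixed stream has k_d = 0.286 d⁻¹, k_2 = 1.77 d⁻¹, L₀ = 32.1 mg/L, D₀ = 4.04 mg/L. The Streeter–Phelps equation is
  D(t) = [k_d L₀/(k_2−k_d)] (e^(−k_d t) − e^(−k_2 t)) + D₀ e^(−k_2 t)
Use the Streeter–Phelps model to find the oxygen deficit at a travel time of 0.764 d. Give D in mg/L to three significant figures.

D ≈ 4.42 mg/L

k_d L₀/(k_2−k_d) = 0.286×32.1/(1.77−0.286) = 9.181/1.484 = 6.186 mg/L.
e^(−k_d t) = e^(−0.286×0.7640) = 0.8037; e^(−k_2 t) = e^(−1.77×0.7640) = 0.2586.
D = 6.186 × (0.8037 − 0.2586) + 4.04 × 0.2586 = 3.372 + 1.045 = 4.417 mg/L.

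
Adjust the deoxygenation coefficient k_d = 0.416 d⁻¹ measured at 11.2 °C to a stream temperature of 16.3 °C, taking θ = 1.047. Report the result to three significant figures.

k_d(T₂) = k_d(T₁) · θ^(T₂−T₁) = 0.416 × 1.047^(16.3−11.2)
= 0.416 × 1.047^5.10 = 0.416 × 1.264 = 0.5258 d⁻¹.

k_d ≈ 0.526 d⁻¹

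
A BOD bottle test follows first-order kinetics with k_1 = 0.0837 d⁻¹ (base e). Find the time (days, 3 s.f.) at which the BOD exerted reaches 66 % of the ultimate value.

t ≈ 12.9 d

y/L₀ = 1 − e^(−k_1 t) = 0.66 ⇒ e^(−k_1 t) = 0.340
t = −ln(0.340) / 0.0837 = 1.079 / 0.0837 = 12.89 d.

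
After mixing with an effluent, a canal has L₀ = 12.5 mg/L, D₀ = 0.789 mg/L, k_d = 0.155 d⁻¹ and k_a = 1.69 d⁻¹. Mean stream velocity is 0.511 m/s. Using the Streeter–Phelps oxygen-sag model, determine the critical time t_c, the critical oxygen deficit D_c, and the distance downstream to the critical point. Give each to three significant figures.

With k_a/k_d = 10.90 and 1 − D₀(k_a−k_d)/(k_d L₀) = 0.3749,
t_c = ln(10.90 × 0.3749) / (1.69 − 0.155) = ln(4.088) / 1.535 = 1.408/1.535 = 0.9173 d.
D_c = (k_d/k_a) L₀ e^(−k_d t_c) = (0.155/1.69) × 12.5 × e^(−0.155×0.9173) = 0.09172 × 12.5 × 0.8675 = 0.9945 mg/L.
x_c = v t_c = 0.511 m/s × 0.9173 d × 86400 s/d = 40500 m ≈ 40.5 km.

t_c ≈ 0.917 d; D_c ≈ 0.995 mg/L; x_c ≈ 40.5 km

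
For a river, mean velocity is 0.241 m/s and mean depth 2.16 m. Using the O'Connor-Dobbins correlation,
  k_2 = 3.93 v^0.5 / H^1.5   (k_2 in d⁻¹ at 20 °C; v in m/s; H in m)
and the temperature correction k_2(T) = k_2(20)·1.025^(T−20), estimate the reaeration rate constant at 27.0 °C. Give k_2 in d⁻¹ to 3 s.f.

k_2 ≈ 0.722 d⁻¹

k_2(20) = 3.93 × 0.241^0.5 / 2.16^1.5 = 3.93 × 0.4909 / 3.175 = 0.6077 d⁻¹.
k_2(27.0) = 0.6077 × 1.025^(27.0−20) = 0.6077 × 1.189 = 0.7224 d⁻¹.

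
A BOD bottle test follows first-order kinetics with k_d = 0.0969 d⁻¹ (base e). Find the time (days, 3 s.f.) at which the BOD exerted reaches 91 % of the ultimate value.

y/L₀ = 1 − e^(−k_d t) = 0.91 ⇒ e^(−k_d t) = 0.0900
t = −ln(0.0900) / 0.0969 = 2.408 / 0.0969 = 24.85 d.

t ≈ 24.8 d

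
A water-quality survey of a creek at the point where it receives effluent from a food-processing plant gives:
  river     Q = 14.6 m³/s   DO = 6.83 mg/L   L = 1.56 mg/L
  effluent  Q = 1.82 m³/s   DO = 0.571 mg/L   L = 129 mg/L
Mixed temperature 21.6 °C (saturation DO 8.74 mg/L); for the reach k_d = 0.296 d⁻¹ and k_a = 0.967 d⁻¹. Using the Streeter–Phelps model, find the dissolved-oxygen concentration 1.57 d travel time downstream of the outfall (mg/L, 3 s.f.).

DO ≈ 5.34 mg/L

Mixed DO = (14.6×6.83 + 1.82×0.571)/(14.6+1.82) = 100.8/16.42 = 6.136 mg/L.
Mixed L₀ = (14.6×1.56 + 1.82×129)/(16.42) = 257.6/16.42 = 15.69 mg/L.
Initial deficit D₀ = C_s − DO₀ = 8.74 − 6.136 = 2.604 mg/L.
D(1.57) = [0.296×15.69/(0.967−0.296)](e^(−0.296×1.57) − e^(−0.967×1.57)) + 2.604 e^(−0.967×1.57)
= 6.919 × (0.6283 − 0.2191) + 2.604 × 0.2191 = 3.402 mg/L.
DO = 8.74 − 3.402 = 5.338 mg/L.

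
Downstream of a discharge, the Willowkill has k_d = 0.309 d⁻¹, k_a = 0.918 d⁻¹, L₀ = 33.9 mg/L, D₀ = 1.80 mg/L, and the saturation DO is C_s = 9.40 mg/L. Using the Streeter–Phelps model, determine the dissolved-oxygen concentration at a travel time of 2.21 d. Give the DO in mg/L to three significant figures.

DO ≈ 2.74 mg/L

k_d L₀/(k_a−k_d) = 0.309×33.9/(0.918−0.309) = 10.48/0.6090 = 17.20 mg/L.
e^(−k_d t) = e^(−0.309×2.210) = 0.5052; e^(−k_a t) = e^(−0.918×2.210) = 0.1315.
D = 17.20 × (0.5052 − 0.1315) + 1.80 × 0.1315 = 6.427 + 0.2367 = 6.664 mg/L.
DO = C_s − D = 9.40 − 6.664 = 2.736 mg/L.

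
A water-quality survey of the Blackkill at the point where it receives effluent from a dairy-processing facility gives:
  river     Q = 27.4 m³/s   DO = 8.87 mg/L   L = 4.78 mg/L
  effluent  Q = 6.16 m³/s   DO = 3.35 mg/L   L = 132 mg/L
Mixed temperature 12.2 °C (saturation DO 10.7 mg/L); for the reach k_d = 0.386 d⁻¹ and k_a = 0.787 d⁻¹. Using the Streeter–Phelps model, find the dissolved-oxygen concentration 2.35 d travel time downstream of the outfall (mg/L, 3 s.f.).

DO ≈ 3.58 mg/L

Mixed DO = (27.4×8.87 + 6.16×3.35)/(27.4+6.16) = 263.7/33.56 = 7.857 mg/L.
Mixed L₀ = (27.4×4.78 + 6.16×132)/(33.56) = 944.1/33.56 = 28.13 mg/L.
Initial deficit D₀ = C_s − DO₀ = 10.7 − 7.857 = 2.843 mg/L.
D(2.35) = [0.386×28.13/(0.787−0.386)](e^(−0.386×2.35) − e^(−0.787×2.35)) + 2.843 e^(−0.787×2.35)
= 27.08 × (0.4037 − 0.1573) + 2.843 × 0.1573 = 7.119 mg/L.
DO = 10.7 − 7.119 = 3.581 mg/L.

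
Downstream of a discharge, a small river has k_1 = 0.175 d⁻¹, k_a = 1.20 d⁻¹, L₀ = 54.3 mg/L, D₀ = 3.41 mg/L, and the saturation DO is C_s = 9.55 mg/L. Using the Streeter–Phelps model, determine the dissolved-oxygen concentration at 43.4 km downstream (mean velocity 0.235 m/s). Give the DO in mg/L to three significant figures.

DO ≈ 3.62 mg/L

Travel time t = x/v = 43.4 km / (0.235 m/s) = 43400 m / 0.235 m/s = 184700 s = 2.138 d.
k_1 L₀/(k_a−k_1) = 0.175×54.3/(1.20−0.175) = 9.502/1.025 = 9.271 mg/L.
e^(−k_1 t) = e^(−0.175×2.138) = 0.6879; e^(−k_a t) = e^(−1.20×2.138) = 0.07692.
D = 9.271 × (0.6879 − 0.07692) + 3.41 × 0.07692 = 5.665 + 0.2623 = 5.927 mg/L.
DO = C_s − D = 9.55 − 5.927 = 3.623 mg/L.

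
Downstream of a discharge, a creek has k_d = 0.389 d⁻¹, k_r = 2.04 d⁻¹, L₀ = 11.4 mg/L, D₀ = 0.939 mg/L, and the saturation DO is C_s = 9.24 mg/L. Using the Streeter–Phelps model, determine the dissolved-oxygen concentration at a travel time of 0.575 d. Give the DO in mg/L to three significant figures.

DO ≈ 7.63 mg/L

k_d L₀/(k_r−k_d) = 0.389×11.4/(2.04−0.389) = 4.435/1.651 = 2.686 mg/L.
e^(−k_d t) = e^(−0.389×0.5750) = 0.7996; e^(−k_r t) = e^(−2.04×0.5750) = 0.3094.
D = 2.686 × (0.7996 − 0.3094) + 0.939 × 0.3094 = 1.317 + 0.2906 = 1.607 mg/L.
DO = C_s − D = 9.24 − 1.607 = 7.633 mg/L.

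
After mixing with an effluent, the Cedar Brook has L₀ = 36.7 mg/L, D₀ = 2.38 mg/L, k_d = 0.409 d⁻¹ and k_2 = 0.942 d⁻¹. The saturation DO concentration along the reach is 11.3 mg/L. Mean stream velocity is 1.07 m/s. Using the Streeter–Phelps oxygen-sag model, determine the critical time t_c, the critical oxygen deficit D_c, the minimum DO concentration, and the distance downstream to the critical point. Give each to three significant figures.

t_c = [1/(k_2−k_d)] ln[(k_2/k_d)(1 − D₀(k_2−k_d)/(k_d L₀))]
= [1/(0.942−0.409)] ln[(0.942/0.409)(1 − 2.38×0.5330/(0.409×36.7))]
= (1/0.5330) ln[2.303 × 0.9155] = 1.876 × ln(2.109) = 1.876 × 0.7460 = 1.400 d.
L(t_c) = L₀ e^(−k_d t_c) = 36.7 × 0.5641 = 20.70 mg/L, and at the critical point k_2 D_c = k_d L, so D_c = (0.409/0.942) × 20.70 = 8.989 mg/L.
Minimum DO = C_s − D_c = 11.3 − 8.989 = 2.311 mg/L.
x_c = v t_c = 1.07 m/s × 1.400 d × 86400 s/d = 129400 m ≈ 129 km.

t_c ≈ 1.40 d; D_c ≈ 8.99 mg/L; min DO ≈ 2.31 mg/L; x_c ≈ 129 km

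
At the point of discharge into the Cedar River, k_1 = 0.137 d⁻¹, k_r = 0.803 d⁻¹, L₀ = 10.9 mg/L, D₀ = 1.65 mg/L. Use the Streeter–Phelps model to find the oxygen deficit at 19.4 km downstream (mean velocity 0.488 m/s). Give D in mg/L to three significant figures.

Travel time t = x/v = 19.4 km / (0.488 m/s) = 19400 m / 0.488 m/s = 39750 s = 0.4601 d.
k_1 L₀/(k_r−k_1) = 0.137×10.9/(0.803−0.137) = 1.493/0.6660 = 2.242 mg/L.
e^(−k_1 t) = e^(−0.137×0.4601) = 0.9389; e^(−k_r t) = e^(−0.803×0.4601) = 0.6911.
D = 2.242 × (0.9389 − 0.6911) + 1.65 × 0.6911 = 0.5556 + 1.140 = 1.696 mg/L.

D ≈ 1.70 mg/L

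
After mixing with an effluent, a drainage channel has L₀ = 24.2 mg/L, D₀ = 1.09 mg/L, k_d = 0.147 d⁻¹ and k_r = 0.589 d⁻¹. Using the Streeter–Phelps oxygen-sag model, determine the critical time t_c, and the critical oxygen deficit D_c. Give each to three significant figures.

t_c ≈ 2.81 d; D_c ≈ 4.00 mg/L

With k_r/k_d = 4.007 and 1 − D₀(k_r−k_d)/(k_d L₀) = 0.8646,
t_c = ln(4.007 × 0.8646) / (0.589 − 0.147) = ln(3.464) / 0.4420 = 1.242/0.4420 = 2.811 d.
D_c = (k_d/k_r) L₀ e^(−k_d t_c) = (0.147/0.589) × 24.2 × e^(−0.147×2.811) = 0.2496 × 24.2 × 0.6615 = 3.995 mg/L.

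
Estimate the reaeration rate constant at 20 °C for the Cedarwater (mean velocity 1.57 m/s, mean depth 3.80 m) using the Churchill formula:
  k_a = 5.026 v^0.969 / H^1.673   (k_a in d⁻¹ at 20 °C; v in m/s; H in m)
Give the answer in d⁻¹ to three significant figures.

k_a = 5.026 × 1.57^0.969 / 3.80^1.673 = 5.026 × 1.548 / 9.332 = 0.8338 d⁻¹.

k_a ≈ 0.834 d⁻¹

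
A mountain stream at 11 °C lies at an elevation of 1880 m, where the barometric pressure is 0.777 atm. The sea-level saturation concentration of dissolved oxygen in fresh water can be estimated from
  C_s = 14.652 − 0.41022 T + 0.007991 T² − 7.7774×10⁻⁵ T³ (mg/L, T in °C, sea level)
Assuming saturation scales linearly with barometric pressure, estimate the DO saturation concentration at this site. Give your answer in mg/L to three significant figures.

C_s ≈ 8.55 mg/L

At sea level: C_s = 14.652 − 0.41022×11 + 0.007991×11² − 7.7774×10⁻⁵×11³ = 11.00 mg/L.
Pressure correction: C_s' = 11.00 × 0.777 = 8.549 mg/L.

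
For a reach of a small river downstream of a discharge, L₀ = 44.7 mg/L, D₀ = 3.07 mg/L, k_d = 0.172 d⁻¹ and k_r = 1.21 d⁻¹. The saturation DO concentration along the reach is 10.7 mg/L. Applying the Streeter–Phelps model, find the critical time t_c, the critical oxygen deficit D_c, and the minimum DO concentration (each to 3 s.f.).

t_c ≈ 1.36 d; D_c ≈ 5.03 mg/L; min DO ≈ 5.67 mg/L

At the critical point dD/dt = 0, so k_d L₀ e^(−k_d t) = k_r D. Substituting D(t) from the Streeter–Phelps equation and solving for t gives
t_c = ln[(k_r/k_d)(1 − D₀(k_r−k_d)/(k_d L₀))] / (k_r−k_d).
Here k_r−k_d = 1.038 d⁻¹ and 1 − D₀(k_r−k_d)/(k_d L₀) = 1 − 3.07×1.038/(0.172×44.7) = 0.5855, so
t_c = ln(7.035 × 0.5855) / 1.038 = 1.416 / 1.038 = 1.364 d.
L(t_c) = L₀ e^(−k_d t_c) = 44.7 × 0.7909 = 35.35 mg/L, and at the critical point k_r D_c = k_d L, so D_c = (0.172/1.21) × 35.35 = 5.025 mg/L.
Minimum DO = C_s − D_c = 10.7 − 5.025 = 5.675 mg/L.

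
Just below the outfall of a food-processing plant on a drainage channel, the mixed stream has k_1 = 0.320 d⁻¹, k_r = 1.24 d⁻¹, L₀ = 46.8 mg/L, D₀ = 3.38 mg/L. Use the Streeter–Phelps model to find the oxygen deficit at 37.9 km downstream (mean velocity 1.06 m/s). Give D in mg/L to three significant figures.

Travel time t = x/v = 37.9 km / (1.06 m/s) = 37900 m / 1.06 m/s = 35750 s = 0.4138 d.
k_1 L₀/(k_r−k_1) = 0.320×46.8/(1.24−0.320) = 14.98/0.9200 = 16.28 mg/L.
e^(−k_1 t) = e^(−0.320×0.4138) = 0.8760; e^(−k_r t) = e^(−1.24×0.4138) = 0.5986.
D = 16.28 × (0.8760 − 0.5986) + 3.38 × 0.5986 = 4.515 + 2.023 = 6.538 mg/L.

D ≈ 6.54 mg/L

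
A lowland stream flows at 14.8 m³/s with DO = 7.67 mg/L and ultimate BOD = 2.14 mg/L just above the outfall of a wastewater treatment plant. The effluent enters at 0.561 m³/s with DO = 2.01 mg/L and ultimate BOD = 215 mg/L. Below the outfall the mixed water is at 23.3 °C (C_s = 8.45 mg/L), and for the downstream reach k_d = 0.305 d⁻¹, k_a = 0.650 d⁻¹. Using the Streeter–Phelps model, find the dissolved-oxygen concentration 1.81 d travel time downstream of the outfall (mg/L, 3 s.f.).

Mixed DO = (14.8×7.67 + 0.561×2.01)/(14.8+0.561) = 114.6/15.36 = 7.463 mg/L.
Mixed L₀ = (14.8×2.14 + 0.561×215)/(15.36) = 152.3/15.36 = 9.914 mg/L.
Initial deficit D₀ = C_s − DO₀ = 8.45 − 7.463 = 0.9867 mg/L.
D(1.81) = [0.305×9.914/(0.650−0.305)](e^(−0.305×1.81) − e^(−0.650×1.81)) + 0.9867 e^(−0.650×1.81)
= 8.764 × (0.5758 − 0.3084) + 0.9867 × 0.3084 = 2.648 mg/L.
DO = 8.45 − 2.648 = 5.802 mg/L.

DO ≈ 5.80 mg/L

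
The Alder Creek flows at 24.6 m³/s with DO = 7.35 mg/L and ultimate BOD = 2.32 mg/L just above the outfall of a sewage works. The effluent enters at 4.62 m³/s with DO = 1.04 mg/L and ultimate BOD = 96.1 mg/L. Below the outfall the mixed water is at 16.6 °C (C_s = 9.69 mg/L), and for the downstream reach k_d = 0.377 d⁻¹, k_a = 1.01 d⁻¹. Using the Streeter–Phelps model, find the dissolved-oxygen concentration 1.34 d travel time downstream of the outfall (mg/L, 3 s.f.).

Mixed DO = (24.6×7.35 + 4.62×1.04)/(24.6+4.62) = 185.6/29.22 = 6.352 mg/L.
Mixed L₀ = (24.6×2.32 + 4.62×96.1)/(29.22) = 501.1/29.22 = 17.15 mg/L.
Initial deficit D₀ = C_s − DO₀ = 9.69 − 6.352 = 3.338 mg/L.
D(1.34) = [0.377×17.15/(1.01−0.377)](e^(−0.377×1.34) − e^(−1.01×1.34)) + 3.338 e^(−1.01×1.34)
= 10.21 × (0.6034 − 0.2584) + 3.338 × 0.2584 = 4.386 mg/L.
DO = 9.69 − 4.386 = 5.304 mg/L.

DO ≈ 5.30 mg/L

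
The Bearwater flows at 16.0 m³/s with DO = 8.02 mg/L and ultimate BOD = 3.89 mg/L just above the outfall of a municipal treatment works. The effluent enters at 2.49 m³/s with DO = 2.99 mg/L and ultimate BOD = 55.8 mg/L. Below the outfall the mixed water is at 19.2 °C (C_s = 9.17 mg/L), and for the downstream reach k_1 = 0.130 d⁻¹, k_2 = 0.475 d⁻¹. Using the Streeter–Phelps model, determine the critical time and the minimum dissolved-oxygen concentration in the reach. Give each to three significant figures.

t_c ≈ 2.05 d; minimum DO ≈ 6.89 mg/L

Mixed DO = (16.0×8.02 + 2.49×2.99)/(16.0+2.49) = 135.8/18.49 = 7.343 mg/L.
Mixed L₀ = (16.0×3.89 + 2.49×55.8)/(18.49) = 201.2/18.49 = 10.88 mg/L.
Initial deficit D₀ = C_s − DO₀ = 9.17 − 7.343 = 1.827 mg/L.
t_c = (1/0.3450) ln[(0.475/0.130)(1 − 1.827×0.3450/(0.130×10.88))] = 2.899 × ln(2.025) = 2.046 d.
D_c = (0.130/0.475) × 10.88 × e^(−0.130×2.046) = 0.2737 × 10.88 × 0.7665 = 2.283 mg/L.
Minimum DO = 9.17 − 2.283 = 6.887 mg/L.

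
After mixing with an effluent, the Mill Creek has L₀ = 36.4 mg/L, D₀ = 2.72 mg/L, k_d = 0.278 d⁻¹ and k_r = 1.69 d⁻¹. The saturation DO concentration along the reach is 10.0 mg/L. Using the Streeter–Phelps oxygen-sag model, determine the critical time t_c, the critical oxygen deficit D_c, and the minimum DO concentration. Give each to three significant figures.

At the critical point dD/dt = 0, so k_d L₀ e^(−k_d t) = k_r D. Substituting D(t) from the Streeter–Phelps equation and solving for t gives
t_c = ln[(k_r/k_d)(1 − D₀(k_r−k_d)/(k_d L₀))] / (k_r−k_d).
Here k_r−k_d = 1.412 d⁻¹ and 1 − D₀(k_r−k_d)/(k_d L₀) = 1 − 2.72×1.412/(0.278×36.4) = 0.6205, so
t_c = ln(6.079 × 0.6205) / 1.412 = 1.328 / 1.412 = 0.9402 d.
L(t_c) = L₀ e^(−k_d t_c) = 36.4 × 0.7700 = 28.03 mg/L, and at the critical point k_r D_c = k_d L, so D_c = (0.278/1.69) × 28.03 = 4.610 mg/L.
Minimum DO = C_s − D_c = 10.0 − 4.610 = 5.390 mg/L.

t_c ≈ 0.940 d; D_c ≈ 4.61 mg/L; min DO ≈ 5.39 mg/L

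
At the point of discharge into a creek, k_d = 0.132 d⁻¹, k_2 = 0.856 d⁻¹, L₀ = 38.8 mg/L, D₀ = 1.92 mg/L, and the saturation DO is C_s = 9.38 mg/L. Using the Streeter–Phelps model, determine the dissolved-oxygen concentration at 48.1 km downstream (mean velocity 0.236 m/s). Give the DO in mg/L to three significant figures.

Travel time t = x/v = 48.1 km / (0.236 m/s) = 48100 m / 0.236 m/s = 203800 s = 2.359 d.
k_d L₀/(k_2−k_d) = 0.132×38.8/(0.856−0.132) = 5.122/0.7240 = 7.074 mg/L.
e^(−k_d t) = e^(−0.132×2.359) = 0.7324; e^(−k_2 t) = e^(−0.856×2.359) = 0.1328.
D = 7.074 × (0.7324 − 0.1328) + 1.92 × 0.1328 = 4.242 + 0.2549 = 4.497 mg/L.
DO = C_s − D = 9.38 − 4.497 = 4.883 mg/L.

DO ≈ 4.88 mg/L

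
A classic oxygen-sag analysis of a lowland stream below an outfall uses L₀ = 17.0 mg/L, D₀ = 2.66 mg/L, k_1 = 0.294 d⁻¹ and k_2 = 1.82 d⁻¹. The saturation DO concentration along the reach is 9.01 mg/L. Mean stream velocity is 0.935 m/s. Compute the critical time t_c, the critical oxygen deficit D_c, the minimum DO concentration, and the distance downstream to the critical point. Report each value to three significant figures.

t_c ≈ 0.0989 d; D_c ≈ 2.67 mg/L; min DO ≈ 6.34 mg/L; x_c ≈ 7.99 km

t_c = [1/(k_2−k_1)] ln[(k_2/k_1)(1 − D₀(k_2−k_1)/(k_1 L₀))]
= [1/(1.82−0.294)] ln[(1.82/0.294)(1 − 2.66×1.526/(0.294×17.0))]
= (1/1.526) ln[6.190 × 0.1878] = 0.6553 × ln(1.163) = 0.6553 × 0.1509 = 0.09886 d.
L(t_c) = L₀ e^(−k_1 t_c) = 17.0 × 0.9714 = 16.51 mg/L, and at the critical point k_2 D_c = k_1 L, so D_c = (0.294/1.82) × 16.51 = 2.667 mg/L.
Minimum DO = C_s − D_c = 9.01 − 2.667 = 6.343 mg/L.
x_c = v t_c = 0.935 m/s × 0.09886 d × 86400 s/d = 7986 m ≈ 7.99 km.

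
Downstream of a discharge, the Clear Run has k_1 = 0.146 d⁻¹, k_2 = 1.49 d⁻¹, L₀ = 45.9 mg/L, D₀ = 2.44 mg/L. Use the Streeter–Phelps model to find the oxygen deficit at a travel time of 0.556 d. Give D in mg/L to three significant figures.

D ≈ 3.49 mg/L

k_1 L₀/(k_2−k_1) = 0.146×45.9/(1.49−0.146) = 6.701/1.344 = 4.986 mg/L.
e^(−k_1 t) = e^(−0.146×0.5560) = 0.9220; e^(−k_2 t) = e^(−1.49×0.5560) = 0.4367.
D = 4.986 × (0.9220 − 0.4367) + 2.44 × 0.4367 = 2.420 + 1.066 = 3.485 mg/L.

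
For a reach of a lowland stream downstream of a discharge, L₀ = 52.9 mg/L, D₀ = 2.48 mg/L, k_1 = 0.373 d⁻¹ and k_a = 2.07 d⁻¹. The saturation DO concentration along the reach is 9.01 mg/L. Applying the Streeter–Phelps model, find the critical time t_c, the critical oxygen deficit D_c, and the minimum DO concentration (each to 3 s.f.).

t_c ≈ 0.868 d; D_c ≈ 6.89 mg/L; min DO ≈ 2.12 mg/L

At the critical point dD/dt = 0, so k_1 L₀ e^(−k_1 t) = k_a D. Substituting D(t) from the Streeter–Phelps equation and solving for t gives
t_c = ln[(k_a/k_1)(1 − D₀(k_a−k_1)/(k_1 L₀))] / (k_a−k_1).
Here k_a−k_1 = 1.697 d⁻¹ and 1 − D₀(k_a−k_1)/(k_1 L₀) = 1 − 2.48×1.697/(0.373×52.9) = 0.7867, so
t_c = ln(5.550 × 0.7867) / 1.697 = 1.474 / 1.697 = 0.8685 d.
L(t_c) = L₀ e^(−k_1 t_c) = 52.9 × 0.7233 = 38.26 mg/L, and at the critical point k_a D_c = k_1 L, so D_c = (0.373/2.07) × 38.26 = 6.895 mg/L.
Minimum DO = C_s − D_c = 9.01 − 6.895 = 2.115 mg/L.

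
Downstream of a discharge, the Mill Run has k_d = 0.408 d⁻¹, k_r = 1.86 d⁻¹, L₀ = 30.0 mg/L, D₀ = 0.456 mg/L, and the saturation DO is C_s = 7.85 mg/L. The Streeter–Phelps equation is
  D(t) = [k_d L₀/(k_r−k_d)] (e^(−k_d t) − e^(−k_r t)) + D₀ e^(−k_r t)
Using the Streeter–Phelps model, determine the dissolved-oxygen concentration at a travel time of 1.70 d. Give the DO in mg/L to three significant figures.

k_d L₀/(k_r−k_d) = 0.408×30.0/(1.86−0.408) = 12.24/1.452 = 8.430 mg/L.
e^(−k_d t) = e^(−0.408×1.700) = 0.4998; e^(−k_r t) = e^(−1.86×1.700) = 0.04234.
D = 8.430 × (0.4998 − 0.04234) + 0.456 × 0.04234 = 3.856 + 0.01931 = 3.875 mg/L.
DO = C_s − D = 7.85 − 3.875 = 3.975 mg/L.

DO ≈ 3.97 mg/L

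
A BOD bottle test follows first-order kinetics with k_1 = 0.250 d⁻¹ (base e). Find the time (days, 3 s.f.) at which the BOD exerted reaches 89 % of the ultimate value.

t ≈ 8.83 d

y/L₀ = 1 − e^(−k_1 t) = 0.89 ⇒ e^(−k_1 t) = 0.110
t = −ln(0.110) / 0.250 = 2.207 / 0.250 = 8.829 d.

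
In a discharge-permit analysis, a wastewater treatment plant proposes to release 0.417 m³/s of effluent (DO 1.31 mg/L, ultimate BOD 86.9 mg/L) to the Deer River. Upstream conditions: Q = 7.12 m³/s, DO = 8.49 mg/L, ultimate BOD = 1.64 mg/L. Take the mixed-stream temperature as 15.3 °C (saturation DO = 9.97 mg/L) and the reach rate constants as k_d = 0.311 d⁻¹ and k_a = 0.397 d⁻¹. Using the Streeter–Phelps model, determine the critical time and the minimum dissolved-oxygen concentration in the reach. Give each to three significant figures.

Mixed DO = (7.12×8.49 + 0.417×1.31)/(7.12+0.417) = 61.00/7.537 = 8.093 mg/L.
Mixed L₀ = (7.12×1.64 + 0.417×86.9)/(7.537) = 47.91/7.537 = 6.357 mg/L.
Initial deficit D₀ = C_s − DO₀ = 9.97 − 8.093 = 1.877 mg/L.
t_c = (1/0.08600) ln[(0.397/0.311)(1 − 1.877×0.08600/(0.311×6.357))] = 11.63 × ln(1.172) = 1.848 d.
D_c = (0.311/0.397) × 6.357 × e^(−0.311×1.848) = 0.7834 × 6.357 × 0.5628 = 2.803 mg/L.
Minimum DO = 9.97 − 2.803 = 7.167 mg/L.

t_c ≈ 1.85 d; minimum DO ≈ 7.17 mg/L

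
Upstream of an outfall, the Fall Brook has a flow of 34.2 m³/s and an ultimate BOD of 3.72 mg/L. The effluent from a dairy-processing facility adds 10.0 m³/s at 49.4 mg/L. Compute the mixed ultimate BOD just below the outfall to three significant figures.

14.1 mg/L

Flow-weighted mixing: C = (Q_r C_r + Q_w C_w)/(Q_r + Q_w)
= (34.2×3.72 + 10.0×49.4)/(34.2 + 10.0) = 621.2/44.20 = 14.05 mg/L.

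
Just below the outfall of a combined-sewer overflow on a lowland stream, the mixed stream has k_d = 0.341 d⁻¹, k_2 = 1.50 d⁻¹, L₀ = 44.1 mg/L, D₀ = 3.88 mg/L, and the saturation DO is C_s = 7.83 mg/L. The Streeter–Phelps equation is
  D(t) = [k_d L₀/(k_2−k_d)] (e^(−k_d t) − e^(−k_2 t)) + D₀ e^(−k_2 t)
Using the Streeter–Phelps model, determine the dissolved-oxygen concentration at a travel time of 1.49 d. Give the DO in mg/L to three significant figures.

DO ≈ 0.997 mg/L

k_d L₀/(k_2−k_d) = 0.341×44.1/(1.50−0.341) = 15.04/1.159 = 12.98 mg/L.
e^(−k_d t) = e^(−0.341×1.490) = 0.6016; e^(−k_2 t) = e^(−1.50×1.490) = 0.1070.
D = 12.98 × (0.6016 − 0.1070) + 3.88 × 0.1070 = 6.418 + 0.4151 = 6.833 mg/L.
DO = C_s − D = 7.83 − 6.833 = 0.9967 mg/L.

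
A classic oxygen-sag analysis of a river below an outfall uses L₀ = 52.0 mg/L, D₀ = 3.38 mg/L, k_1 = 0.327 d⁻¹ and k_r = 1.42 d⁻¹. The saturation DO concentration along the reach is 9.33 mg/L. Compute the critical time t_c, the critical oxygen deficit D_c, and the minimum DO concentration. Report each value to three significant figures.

t_c = [1/(k_r−k_1)] ln[(k_r/k_1)(1 − D₀(k_r−k_1)/(k_1 L₀))]
= [1/(1.42−0.327)] ln[(1.42/0.327)(1 − 3.38×1.093/(0.327×52.0))]
= (1/1.093) ln[4.343 × 0.7827] = 0.9149 × ln(3.399) = 0.9149 × 1.223 = 1.119 d.
L(t_c) = L₀ e^(−k_1 t_c) = 52.0 × 0.6935 = 36.06 mg/L, and at the critical point k_r D_c = k_1 L, so D_c = (0.327/1.42) × 36.06 = 8.304 mg/L.
Minimum DO = C_s − D_c = 9.33 − 8.304 = 1.026 mg/L.

t_c ≈ 1.12 d; D_c ≈ 8.30 mg/L; min DO ≈ 1.03 mg/L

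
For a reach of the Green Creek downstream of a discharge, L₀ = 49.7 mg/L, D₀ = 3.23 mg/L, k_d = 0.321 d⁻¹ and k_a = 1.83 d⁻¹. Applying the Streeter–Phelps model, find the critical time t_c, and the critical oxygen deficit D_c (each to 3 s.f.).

t_c ≈ 0.912 d; D_c ≈ 6.51 mg/L

At the critical point dD/dt = 0, so k_d L₀ e^(−k_d t) = k_a D. Substituting D(t) from the Streeter–Phelps equation and solving for t gives
t_c = ln[(k_a/k_d)(1 − D₀(k_a−k_d)/(k_d L₀))] / (k_a−k_d).
Here k_a−k_d = 1.509 d⁻¹ and 1 − D₀(k_a−k_d)/(k_d L₀) = 1 − 3.23×1.509/(0.321×49.7) = 0.6945, so
t_c = ln(5.701 × 0.6945) / 1.509 = 1.376 / 1.509 = 0.9119 d.
D_c = (k_d/k_a) L₀ e^(−k_d t_c) = (0.321/1.83) × 49.7 × e^(−0.321×0.9119) = 0.1754 × 49.7 × 0.7462 = 6.506 mg/L.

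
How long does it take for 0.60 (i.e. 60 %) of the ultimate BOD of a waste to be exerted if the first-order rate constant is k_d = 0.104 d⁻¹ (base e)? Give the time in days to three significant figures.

t ≈ 8.81 d

y/L₀ = 1 − e^(−k_d t) = 0.60 ⇒ e^(−k_d t) = 0.400
t = −ln(0.400) / 0.104 = 0.9163 / 0.104 = 8.810 d.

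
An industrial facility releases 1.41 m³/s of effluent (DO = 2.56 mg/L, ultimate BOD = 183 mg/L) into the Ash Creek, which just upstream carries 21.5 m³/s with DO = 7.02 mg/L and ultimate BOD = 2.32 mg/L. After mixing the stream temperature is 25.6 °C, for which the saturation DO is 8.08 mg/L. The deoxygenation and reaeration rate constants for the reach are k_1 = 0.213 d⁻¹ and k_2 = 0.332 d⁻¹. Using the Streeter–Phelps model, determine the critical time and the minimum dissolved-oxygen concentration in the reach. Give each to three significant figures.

Mixed DO = (21.5×7.02 + 1.41×2.56)/(21.5+1.41) = 154.5/22.91 = 6.746 mg/L.
Mixed L₀ = (21.5×2.32 + 1.41×183)/(22.91) = 307.9/22.91 = 13.44 mg/L.
Initial deficit D₀ = C_s − DO₀ = 8.08 − 6.746 = 1.334 mg/L.
t_c = (1/0.1190) ln[(0.332/0.213)(1 − 1.334×0.1190/(0.213×13.44))] = 8.403 × ln(1.472) = 3.250 d.
D_c = (0.213/0.332) × 13.44 × e^(−0.213×3.250) = 0.6416 × 13.44 × 0.5004 = 4.315 mg/L.
Minimum DO = 8.08 − 4.315 = 3.765 mg/L.

t_c ≈ 3.25 d; minimum DO ≈ 3.76 mg/L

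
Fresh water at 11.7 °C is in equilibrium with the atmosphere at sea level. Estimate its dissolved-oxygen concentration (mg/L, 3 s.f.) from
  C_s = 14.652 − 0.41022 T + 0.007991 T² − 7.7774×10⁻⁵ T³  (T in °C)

C_s = 14.652 − 0.41022×11.7 + 0.007991×11.7² − 7.7774×10⁻⁵×11.7³ = 10.82 mg/L.

C_s ≈ 10.8 mg/L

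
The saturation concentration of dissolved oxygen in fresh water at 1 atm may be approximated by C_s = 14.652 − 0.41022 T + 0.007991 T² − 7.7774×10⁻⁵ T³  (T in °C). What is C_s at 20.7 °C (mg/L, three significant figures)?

C_s ≈ 8.89 mg/L

C_s = 14.652 − 0.41022×20.7 + 0.007991×20.7² − 7.7774×10⁻⁵×20.7³ = 8.895 mg/L.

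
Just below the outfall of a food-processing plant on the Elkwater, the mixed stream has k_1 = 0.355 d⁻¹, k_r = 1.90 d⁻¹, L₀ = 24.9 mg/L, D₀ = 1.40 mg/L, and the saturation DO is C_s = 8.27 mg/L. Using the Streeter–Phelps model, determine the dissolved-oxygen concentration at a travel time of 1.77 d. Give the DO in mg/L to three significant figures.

k_1 L₀/(k_r−k_1) = 0.355×24.9/(1.90−0.355) = 8.839/1.545 = 5.721 mg/L.
e^(−k_1 t) = e^(−0.355×1.770) = 0.5335; e^(−k_r t) = e^(−1.90×1.770) = 0.03463.
D = 5.721 × (0.5335 − 0.03463) + 1.40 × 0.03463 = 2.854 + 0.04848 = 2.903 mg/L.
DO = C_s − D = 8.27 − 2.903 = 5.367 mg/L.

DO ≈ 5.37 mg/L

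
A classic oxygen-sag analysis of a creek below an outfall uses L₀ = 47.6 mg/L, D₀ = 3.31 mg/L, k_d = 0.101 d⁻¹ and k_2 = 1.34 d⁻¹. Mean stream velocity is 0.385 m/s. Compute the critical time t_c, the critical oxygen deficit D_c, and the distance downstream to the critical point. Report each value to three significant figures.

t_c ≈ 0.539 d; D_c ≈ 3.40 mg/L; x_c ≈ 17.9 km

At the critical point dD/dt = 0, so k_d L₀ e^(−k_d t) = k_2 D. Substituting D(t) from the Streeter–Phelps equation and solving for t gives
t_c = ln[(k_2/k_d)(1 − D₀(k_2−k_d)/(k_d L₀))] / (k_2−k_d).
Here k_2−k_d = 1.239 d⁻¹ and 1 − D₀(k_2−k_d)/(k_d L₀) = 1 − 3.31×1.239/(0.101×47.6) = 0.1470, so
t_c = ln(13.27 × 0.1470) / 1.239 = 0.6677 / 1.239 = 0.5389 d.
D_c = (k_d/k_2) L₀ e^(−k_d t_c) = (0.101/1.34) × 47.6 × e^(−0.101×0.5389) = 0.07537 × 47.6 × 0.9470 = 3.398 mg/L.
x_c = v t_c = 0.385 m/s × 0.5389 d × 86400 s/d = 17930 m ≈ 17.9 km.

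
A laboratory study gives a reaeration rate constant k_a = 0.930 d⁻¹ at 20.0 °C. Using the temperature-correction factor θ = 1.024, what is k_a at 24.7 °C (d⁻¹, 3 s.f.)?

k_a(T₂) = k_a(T₁) · θ^(T₂−T₁) = 0.930 × 1.024^(24.7−20.0)
= 0.930 × 1.024^4.70 = 0.930 × 1.118 = 1.040 d⁻¹.

k_a ≈ 1.04 d⁻¹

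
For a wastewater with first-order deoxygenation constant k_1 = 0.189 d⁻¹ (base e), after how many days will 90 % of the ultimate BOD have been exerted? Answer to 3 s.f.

y/L₀ = 1 − e^(−k_1 t) = 0.90 ⇒ e^(−k_1 t) = 0.100
t = −ln(0.100) / 0.189 = 2.303 / 0.189 = 12.18 d.

t ≈ 12.2 d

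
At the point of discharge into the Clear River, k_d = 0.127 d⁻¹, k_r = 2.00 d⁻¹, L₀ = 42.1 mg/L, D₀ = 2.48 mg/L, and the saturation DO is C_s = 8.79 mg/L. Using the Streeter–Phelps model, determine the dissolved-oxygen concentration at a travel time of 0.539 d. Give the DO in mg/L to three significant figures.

k_d L₀/(k_r−k_d) = 0.127×42.1/(2.00−0.127) = 5.347/1.873 = 2.855 mg/L.
e^(−k_d t) = e^(−0.127×0.5390) = 0.9338; e^(−k_r t) = e^(−2.00×0.5390) = 0.3403.
D = 2.855 × (0.9338 − 0.3403) + 2.48 × 0.3403 = 1.694 + 0.8439 = 2.538 mg/L.
DO = C_s − D = 8.79 − 2.538 = 6.252 mg/L.

DO ≈ 6.25 mg/L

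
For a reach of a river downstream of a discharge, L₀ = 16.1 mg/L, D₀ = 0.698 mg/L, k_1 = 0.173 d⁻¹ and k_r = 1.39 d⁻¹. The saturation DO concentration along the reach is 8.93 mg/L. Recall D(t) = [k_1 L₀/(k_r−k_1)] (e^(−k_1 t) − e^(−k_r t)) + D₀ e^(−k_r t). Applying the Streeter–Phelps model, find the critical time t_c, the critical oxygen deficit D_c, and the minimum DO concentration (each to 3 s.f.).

With k_r/k_1 = 8.035 and 1 − D₀(k_r−k_1)/(k_1 L₀) = 0.6950,
t_c = ln(8.035 × 0.6950) / (1.39 − 0.173) = ln(5.584) / 1.217 = 1.720/1.217 = 1.413 d.
L(t_c) = L₀ e^(−k_1 t_c) = 16.1 × 0.7831 = 12.61 mg/L, and at the critical point k_r D_c = k_1 L, so D_c = (0.173/1.39) × 12.61 = 1.569 mg/L.
Minimum DO = C_s − D_c = 8.93 − 1.569 = 7.361 mg/L.

t_c ≈ 1.41 d; D_c ≈ 1.57 mg/L; min DO ≈ 7.36 mg/L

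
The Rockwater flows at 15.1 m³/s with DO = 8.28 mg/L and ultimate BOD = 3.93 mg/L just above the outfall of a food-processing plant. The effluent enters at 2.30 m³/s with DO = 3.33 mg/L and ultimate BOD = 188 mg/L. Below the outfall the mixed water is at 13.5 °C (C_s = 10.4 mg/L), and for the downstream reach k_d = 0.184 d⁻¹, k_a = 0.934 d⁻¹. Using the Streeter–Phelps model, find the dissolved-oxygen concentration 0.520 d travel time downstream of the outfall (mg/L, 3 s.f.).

Mixed DO = (15.1×8.28 + 2.30×3.33)/(15.1+2.30) = 132.7/17.40 = 7.626 mg/L.
Mixed L₀ = (15.1×3.93 + 2.30×188)/(17.40) = 491.7/17.40 = 28.26 mg/L.
Initial deficit D₀ = C_s − DO₀ = 10.4 − 7.626 = 2.774 mg/L.
D(0.520) = [0.184×28.26/(0.934−0.184)](e^(−0.184×0.520) − e^(−0.934×0.520)) + 2.774 e^(−0.934×0.520)
= 6.933 × (0.9088 − 0.6153) + 2.774 × 0.6153 = 3.742 mg/L.
DO = 10.4 − 3.742 = 6.658 mg/L.

DO ≈ 6.66 mg/L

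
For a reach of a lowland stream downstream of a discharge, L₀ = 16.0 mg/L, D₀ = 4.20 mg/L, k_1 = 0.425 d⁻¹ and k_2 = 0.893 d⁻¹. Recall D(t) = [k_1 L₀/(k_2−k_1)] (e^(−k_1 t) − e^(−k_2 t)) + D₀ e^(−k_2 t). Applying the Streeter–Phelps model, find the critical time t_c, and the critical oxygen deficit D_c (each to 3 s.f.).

t_c ≈ 0.858 d; D_c ≈ 5.29 mg/L

At the critical point dD/dt = 0, so k_1 L₀ e^(−k_1 t) = k_2 D. Substituting D(t) from the Streeter–Phelps equation and solving for t gives
t_c = ln[(k_2/k_1)(1 − D₀(k_2−k_1)/(k_1 L₀))] / (k_2−k_1).
Here k_2−k_1 = 0.4680 d⁻¹ and 1 − D₀(k_2−k_1)/(k_1 L₀) = 1 − 4.20×0.4680/(0.425×16.0) = 0.7109, so
t_c = ln(2.101 × 0.7109) / 0.4680 = 0.4013 / 0.4680 = 0.8575 d.
D_c = (k_1/k_2) L₀ e^(−k_1 t_c) = (0.425/0.893) × 16.0 × e^(−0.425×0.8575) = 0.4759 × 16.0 × 0.6946 = 5.289 mg/L.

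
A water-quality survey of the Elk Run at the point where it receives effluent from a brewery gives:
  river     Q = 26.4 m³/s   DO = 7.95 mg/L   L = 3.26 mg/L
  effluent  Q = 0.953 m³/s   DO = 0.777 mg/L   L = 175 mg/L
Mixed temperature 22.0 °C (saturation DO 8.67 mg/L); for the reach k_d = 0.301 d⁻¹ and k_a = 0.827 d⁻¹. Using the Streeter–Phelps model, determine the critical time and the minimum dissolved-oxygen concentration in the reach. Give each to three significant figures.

t_c ≈ 1.54 d; minimum DO ≈ 6.55 mg/L

Mixed DO = (26.4×7.95 + 0.953×0.777)/(26.4+0.953) = 210.6/27.35 = 7.700 mg/L.
Mixed L₀ = (26.4×3.26 + 0.953×175)/(27.35) = 252.8/27.35 = 9.244 mg/L.
Initial deficit D₀ = C_s − DO₀ = 8.67 − 7.700 = 0.9699 mg/L.
t_c = (1/0.5260) ln[(0.827/0.301)(1 − 0.9699×0.5260/(0.301×9.244))] = 1.901 × ln(2.244) = 1.536 d.
D_c = (0.301/0.827) × 9.244 × e^(−0.301×1.536) = 0.3640 × 9.244 × 0.6297 = 2.119 mg/L.
Minimum DO = 8.67 − 2.119 = 6.551 mg/L.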